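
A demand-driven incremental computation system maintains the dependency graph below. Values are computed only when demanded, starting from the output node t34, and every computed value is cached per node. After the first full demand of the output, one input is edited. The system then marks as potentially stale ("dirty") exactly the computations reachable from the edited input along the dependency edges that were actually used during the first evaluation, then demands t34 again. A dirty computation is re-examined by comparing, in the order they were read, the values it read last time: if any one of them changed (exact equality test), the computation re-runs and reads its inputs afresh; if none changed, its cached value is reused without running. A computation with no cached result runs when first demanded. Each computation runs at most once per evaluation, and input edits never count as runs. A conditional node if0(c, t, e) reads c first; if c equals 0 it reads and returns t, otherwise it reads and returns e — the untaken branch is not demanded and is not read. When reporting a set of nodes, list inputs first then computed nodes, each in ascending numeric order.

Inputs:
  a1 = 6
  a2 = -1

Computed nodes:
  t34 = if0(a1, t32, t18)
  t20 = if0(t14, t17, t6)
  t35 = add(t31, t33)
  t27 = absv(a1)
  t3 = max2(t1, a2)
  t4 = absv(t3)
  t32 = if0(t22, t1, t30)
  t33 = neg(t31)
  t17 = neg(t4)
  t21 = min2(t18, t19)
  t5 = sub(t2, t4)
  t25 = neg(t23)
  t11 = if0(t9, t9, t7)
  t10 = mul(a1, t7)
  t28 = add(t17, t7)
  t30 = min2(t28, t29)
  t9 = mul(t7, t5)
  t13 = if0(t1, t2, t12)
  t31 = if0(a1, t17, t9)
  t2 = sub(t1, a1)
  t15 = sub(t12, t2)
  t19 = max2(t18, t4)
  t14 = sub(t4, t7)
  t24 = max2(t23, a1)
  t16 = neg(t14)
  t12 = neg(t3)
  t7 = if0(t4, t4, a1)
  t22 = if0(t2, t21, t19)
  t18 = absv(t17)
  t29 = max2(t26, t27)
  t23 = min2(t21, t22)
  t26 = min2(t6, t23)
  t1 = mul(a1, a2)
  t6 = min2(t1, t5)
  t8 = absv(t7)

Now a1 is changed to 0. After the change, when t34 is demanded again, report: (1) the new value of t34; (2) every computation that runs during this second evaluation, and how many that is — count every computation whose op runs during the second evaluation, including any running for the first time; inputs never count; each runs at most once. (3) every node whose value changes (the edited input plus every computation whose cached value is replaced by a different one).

First evaluation (everything demanded from the output):
  t1 = mul(6, -1) = -6
  t3 = max2(-6, -1) = -1
  t4 = absv(-1) = 1
  t17 = neg(1) = -1
  t18 = absv(-1) = 1
  t34 = if0(a1=6 -> else branch t18) = 1

Propagation after the edit:
  t1: runs — a1 6->0; result 0.
  t2: demanded for the first time — runs, produces 0.
  t3: runs — t1 -6->0; result 0.
  t4: runs — t3 -1->0; result 0.
  t17: runs — t4 1->0; result 0.
  t18: runs — t17 -1->0; result 0.
  t19: demanded for the first time — runs, produces 0.
  t21: demanded for the first time — runs, produces 0.
  t22: demanded for the first time — runs, produces 0.
  t32: demanded for the first time — runs, produces 0.
  t34: runs — a1 6->0; t18 1->0; result 0.

Key observation: a condition flipped, so demand reaches new nodes — t2, t19, t21, t22, t32 run for the first time.

New value of t34: 0.
Computations that run: t1, t2, t3, t4, t17, t18, t19, t21, t22, t32, t34 — 11 in total.
Values that change: a1, t1, t3, t4, t17, t18, t34.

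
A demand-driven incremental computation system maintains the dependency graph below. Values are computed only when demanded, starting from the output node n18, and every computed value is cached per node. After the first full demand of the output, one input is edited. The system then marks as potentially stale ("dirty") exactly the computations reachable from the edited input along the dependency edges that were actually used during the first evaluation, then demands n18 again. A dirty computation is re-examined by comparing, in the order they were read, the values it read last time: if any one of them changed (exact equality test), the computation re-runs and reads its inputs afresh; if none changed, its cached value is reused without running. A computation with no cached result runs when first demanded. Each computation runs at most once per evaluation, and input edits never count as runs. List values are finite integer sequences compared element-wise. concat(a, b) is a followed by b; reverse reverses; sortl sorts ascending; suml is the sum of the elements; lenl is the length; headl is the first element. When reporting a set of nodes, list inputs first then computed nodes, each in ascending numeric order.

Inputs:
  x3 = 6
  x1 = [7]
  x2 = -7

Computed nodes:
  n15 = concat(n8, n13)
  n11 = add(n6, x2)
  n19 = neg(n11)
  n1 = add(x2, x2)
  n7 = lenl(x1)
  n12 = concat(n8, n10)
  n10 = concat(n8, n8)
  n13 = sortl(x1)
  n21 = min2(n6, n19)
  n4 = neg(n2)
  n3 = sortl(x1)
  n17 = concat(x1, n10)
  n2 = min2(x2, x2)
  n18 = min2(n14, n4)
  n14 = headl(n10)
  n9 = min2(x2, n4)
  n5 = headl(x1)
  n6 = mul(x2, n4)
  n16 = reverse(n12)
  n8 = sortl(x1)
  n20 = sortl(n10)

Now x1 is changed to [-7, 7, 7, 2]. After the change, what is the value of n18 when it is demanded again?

First evaluation (everything demanded from the output):
  n2 = min2(-7, -7) = -7
  n4 = neg(-7) = 7
  n8 = sortl([7]) = [7]
  n10 = concat([7], [7]) = [7, 7]
  n14 = headl([7, 7]) = 7
  n18 = min2(7, 7) = 7

Propagation after the edit:
  n8: runs — x1 [7]->[-7, 7, 7, 2]; result [-7, 2, 7, 7].
  n10: runs — n8 [7]->[-7, 2, 7, 7]; n8 [7]->[-7, 2, 7, 7]; result [-7, 2, 7, 7, -7, 2, 7, 7].
  n14: runs — n10 [7, 7]->[-7, 2, 7, 7, -7, 2, 7, 7]; result -7.
  n18: runs — n14 7->-7; result -7.

New value of n18: -7.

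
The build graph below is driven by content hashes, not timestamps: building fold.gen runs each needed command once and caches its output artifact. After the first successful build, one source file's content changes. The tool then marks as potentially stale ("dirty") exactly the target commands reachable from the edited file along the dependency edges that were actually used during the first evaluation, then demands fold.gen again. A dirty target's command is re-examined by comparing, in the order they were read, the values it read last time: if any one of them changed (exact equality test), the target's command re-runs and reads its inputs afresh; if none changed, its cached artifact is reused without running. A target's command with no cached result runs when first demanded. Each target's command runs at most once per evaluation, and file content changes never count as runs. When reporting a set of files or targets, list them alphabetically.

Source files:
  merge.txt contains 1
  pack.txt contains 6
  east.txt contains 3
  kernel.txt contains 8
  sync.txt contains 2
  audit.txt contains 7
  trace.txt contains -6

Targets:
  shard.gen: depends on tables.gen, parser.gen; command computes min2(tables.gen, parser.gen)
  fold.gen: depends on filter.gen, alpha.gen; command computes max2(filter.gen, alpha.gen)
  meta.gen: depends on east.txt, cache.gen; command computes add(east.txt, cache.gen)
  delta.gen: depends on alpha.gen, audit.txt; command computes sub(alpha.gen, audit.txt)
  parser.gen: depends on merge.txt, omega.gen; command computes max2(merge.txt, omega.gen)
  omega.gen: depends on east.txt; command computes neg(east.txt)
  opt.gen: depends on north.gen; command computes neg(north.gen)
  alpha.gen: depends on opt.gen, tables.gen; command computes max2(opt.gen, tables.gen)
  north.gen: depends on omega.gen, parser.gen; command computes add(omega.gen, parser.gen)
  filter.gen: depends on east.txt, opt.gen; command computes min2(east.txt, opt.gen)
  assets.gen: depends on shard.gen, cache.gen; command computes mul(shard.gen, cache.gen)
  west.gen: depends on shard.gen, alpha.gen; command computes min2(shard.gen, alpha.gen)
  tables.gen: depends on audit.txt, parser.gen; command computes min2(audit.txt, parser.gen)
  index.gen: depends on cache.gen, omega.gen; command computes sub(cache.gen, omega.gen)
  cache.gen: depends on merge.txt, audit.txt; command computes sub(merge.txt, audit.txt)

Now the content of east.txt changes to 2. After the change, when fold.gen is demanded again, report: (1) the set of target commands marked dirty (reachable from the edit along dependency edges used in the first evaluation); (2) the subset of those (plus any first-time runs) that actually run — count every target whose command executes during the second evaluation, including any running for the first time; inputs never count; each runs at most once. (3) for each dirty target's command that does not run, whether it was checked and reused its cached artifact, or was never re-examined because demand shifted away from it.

Dirty set: alpha.gen, filter.gen, fold.gen, north.gen, omega.gen, opt.gen, parser.gen, tables.gen.
Run set: alpha.gen, filter.gen, fold.gen, north.gen, omega.gen, opt.gen, parser.gen (7 run).
Re-examined without running (cache reused): tables.gen.
The important point: at tables.gen every value read last time is unchanged, so the dirty flag clears without a run.

Initial pass — values computed on the first demand:
  omega.gen = neg(3) = -3
  parser.gen = max2(1, -3) = 1
  north.gen = add(-3, 1) = -2
  opt.gen = neg(-2) = 2
  filter.gen = min2(3, 2) = 2
  tables.gen = min2(7, 1) = 1
  alpha.gen = max2(2, 1) = 2
  fold.gen = max2(2, 2) = 2

Second demand — change propagation:
  omega.gen: re-runs because east.txt 3->2; new result -2.
  parser.gen: re-runs because omega.gen -3->-2; new result 1 (unchanged).
  north.gen: re-runs because omega.gen -3->-2; new result -1.
  opt.gen: re-runs because north.gen -2->-1; new result 1.
  filter.gen: re-runs because east.txt 3->2; opt.gen 2->1; new result 1.
  tables.gen: re-examined; everything it read last time is the same (audit.txt unchanged, parser.gen unchanged) — cache 1 kept, no run.
  alpha.gen: re-runs because opt.gen 2->1; new result 1.
  fold.gen: re-runs because filter.gen 2->1; alpha.gen 2->1; new result 1.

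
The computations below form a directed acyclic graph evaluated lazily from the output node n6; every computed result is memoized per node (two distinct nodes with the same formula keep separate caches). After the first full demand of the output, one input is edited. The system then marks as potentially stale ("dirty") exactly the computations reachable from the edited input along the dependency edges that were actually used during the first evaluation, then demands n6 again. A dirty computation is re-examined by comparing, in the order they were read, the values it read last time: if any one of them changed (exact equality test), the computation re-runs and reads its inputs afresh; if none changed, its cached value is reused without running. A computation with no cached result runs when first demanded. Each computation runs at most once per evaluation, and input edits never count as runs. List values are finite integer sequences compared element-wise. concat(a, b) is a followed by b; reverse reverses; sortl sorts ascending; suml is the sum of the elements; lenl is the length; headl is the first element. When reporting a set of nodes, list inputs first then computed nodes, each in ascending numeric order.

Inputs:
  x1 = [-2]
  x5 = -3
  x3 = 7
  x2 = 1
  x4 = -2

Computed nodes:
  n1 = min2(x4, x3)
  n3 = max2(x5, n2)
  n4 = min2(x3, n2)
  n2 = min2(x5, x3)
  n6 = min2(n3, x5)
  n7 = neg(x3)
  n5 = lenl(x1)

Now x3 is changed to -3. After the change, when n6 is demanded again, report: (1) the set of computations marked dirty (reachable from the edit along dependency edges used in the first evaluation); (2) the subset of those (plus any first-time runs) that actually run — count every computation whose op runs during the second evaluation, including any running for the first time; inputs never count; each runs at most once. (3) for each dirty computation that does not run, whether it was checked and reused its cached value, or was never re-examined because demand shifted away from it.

First demand of the output computes:
  n2 = min2(-3, 7) = -3
  n3 = max2(-3, -3) = -3
  n6 = min2(-3, -3) = -3

After the edit, cleaning proceeds:
  n2: a read changed (x3 7->-3) — executes, giving -3 — identical to its old value.
  n3: dirty, but its reads are unchanged (x5 unchanged, n2 unchanged); cached -3 stands.
  n6: dirty, but its reads are unchanged (n3 unchanged, x5 unchanged); cached -3 stands.

Note the absorption at n2: it re-runs yet its value is the same, leaving the output's value untouched.

The edit dirties: n2, n3, n6.
1 computations run: n2.
Cache hits after checking: n3, n6.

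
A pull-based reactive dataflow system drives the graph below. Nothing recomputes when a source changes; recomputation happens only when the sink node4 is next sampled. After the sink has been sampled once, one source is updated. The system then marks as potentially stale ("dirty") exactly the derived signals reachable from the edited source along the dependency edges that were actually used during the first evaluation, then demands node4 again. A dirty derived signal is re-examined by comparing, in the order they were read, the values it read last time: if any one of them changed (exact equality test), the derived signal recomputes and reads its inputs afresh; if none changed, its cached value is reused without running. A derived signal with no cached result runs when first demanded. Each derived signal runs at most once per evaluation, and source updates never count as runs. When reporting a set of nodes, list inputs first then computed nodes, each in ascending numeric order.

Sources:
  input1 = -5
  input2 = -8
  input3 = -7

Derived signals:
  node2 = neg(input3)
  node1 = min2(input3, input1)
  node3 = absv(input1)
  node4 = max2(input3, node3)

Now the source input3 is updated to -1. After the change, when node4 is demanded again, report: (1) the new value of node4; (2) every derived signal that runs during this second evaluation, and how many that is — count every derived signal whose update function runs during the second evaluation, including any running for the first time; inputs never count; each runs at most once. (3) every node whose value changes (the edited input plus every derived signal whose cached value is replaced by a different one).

First evaluation (everything demanded from the output):
  node3 = absv(-5) = 5
  node4 = max2(-7, 5) = 5

Propagation after the edit:
  node4: runs — input3 -7->-1; result 5 (same value as before).

New value of node4: 5.
Derived signals that run: node4 — 1 in total.
Values that change: input3.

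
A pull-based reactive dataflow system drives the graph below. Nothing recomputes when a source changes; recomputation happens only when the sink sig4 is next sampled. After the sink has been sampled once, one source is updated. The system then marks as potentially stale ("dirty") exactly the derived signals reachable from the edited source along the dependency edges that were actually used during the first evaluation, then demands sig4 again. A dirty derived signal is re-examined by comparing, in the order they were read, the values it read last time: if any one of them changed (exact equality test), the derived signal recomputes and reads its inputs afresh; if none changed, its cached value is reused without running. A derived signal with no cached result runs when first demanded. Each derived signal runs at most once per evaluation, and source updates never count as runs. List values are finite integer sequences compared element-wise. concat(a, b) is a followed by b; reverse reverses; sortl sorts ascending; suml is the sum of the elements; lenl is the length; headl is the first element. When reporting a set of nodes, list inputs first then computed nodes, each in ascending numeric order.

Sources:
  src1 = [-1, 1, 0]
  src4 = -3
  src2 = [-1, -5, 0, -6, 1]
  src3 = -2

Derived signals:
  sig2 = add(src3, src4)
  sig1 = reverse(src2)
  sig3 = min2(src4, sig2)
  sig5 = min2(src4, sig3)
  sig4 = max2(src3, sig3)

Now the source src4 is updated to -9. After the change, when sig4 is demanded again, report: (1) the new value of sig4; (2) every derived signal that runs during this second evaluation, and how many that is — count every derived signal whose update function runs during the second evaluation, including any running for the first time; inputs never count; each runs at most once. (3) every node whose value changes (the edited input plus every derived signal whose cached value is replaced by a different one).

First evaluation (everything demanded from the output):
  sig2 = add(-2, -3) = -5
  sig3 = min2(-3, -5) = -5
  sig4 = max2(-2, -5) = -2

Propagation after the edit:
  sig2: runs — src4 -3->-9; result -11.
  sig3: runs — src4 -3->-9; sig2 -5->-11; result -11.
  sig4: runs — sig3 -5->-11; result -2 (same value as before).

New value of sig4: -2.
Derived signals that run: sig2, sig3, sig4 — 3 in total.
Values that change: src4, sig2, sig3.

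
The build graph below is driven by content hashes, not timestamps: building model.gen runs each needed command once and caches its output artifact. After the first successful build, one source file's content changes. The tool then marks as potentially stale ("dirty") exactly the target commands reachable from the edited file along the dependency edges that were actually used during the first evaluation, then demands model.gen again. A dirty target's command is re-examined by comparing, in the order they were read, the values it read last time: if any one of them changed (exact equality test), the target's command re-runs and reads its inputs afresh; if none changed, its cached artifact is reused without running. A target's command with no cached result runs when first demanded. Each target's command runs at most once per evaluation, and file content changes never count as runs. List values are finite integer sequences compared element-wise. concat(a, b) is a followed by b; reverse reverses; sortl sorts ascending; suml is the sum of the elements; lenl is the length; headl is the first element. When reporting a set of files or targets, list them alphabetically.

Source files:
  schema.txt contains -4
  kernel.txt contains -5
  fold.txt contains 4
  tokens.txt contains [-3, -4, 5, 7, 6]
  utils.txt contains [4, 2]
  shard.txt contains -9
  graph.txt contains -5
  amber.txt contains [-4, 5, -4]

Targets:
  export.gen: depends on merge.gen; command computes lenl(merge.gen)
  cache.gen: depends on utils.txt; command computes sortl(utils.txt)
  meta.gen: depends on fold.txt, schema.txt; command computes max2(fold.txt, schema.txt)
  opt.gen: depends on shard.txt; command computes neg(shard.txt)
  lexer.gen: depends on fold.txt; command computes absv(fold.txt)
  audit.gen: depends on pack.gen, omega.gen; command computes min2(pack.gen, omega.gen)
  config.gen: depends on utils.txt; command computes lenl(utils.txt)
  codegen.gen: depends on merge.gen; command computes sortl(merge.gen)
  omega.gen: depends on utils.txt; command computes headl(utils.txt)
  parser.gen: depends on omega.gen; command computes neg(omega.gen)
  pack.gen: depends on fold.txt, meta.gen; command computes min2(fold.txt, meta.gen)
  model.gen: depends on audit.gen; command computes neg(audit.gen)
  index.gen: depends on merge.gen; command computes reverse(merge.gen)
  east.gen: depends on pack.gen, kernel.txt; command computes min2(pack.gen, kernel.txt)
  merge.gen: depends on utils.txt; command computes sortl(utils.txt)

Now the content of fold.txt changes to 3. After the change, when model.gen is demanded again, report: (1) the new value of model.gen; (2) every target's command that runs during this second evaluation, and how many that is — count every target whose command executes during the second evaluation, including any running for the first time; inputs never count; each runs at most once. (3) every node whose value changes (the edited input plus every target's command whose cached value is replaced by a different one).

model.gen now evaluates to -3.
Run set: audit.gen, meta.gen, model.gen, pack.gen (4 run).
Changed values: audit.gen, fold.txt, meta.gen, model.gen, pack.gen.

Initial pass — values computed on the first demand:
  meta.gen = max2(4, -4) = 4
  omega.gen = headl([4, 2]) = 4
  pack.gen = min2(4, 4) = 4
  audit.gen = min2(4, 4) = 4
  model.gen = neg(4) = -4

Second demand — change propagation:
  meta.gen: re-runs because fold.txt 4->3; new result 3.
  pack.gen: re-runs because fold.txt 4->3; meta.gen 4->3; new result 3.
  audit.gen: re-runs because pack.gen 4->3; new result 3.
  model.gen: re-runs because audit.gen 4->3; new result -3.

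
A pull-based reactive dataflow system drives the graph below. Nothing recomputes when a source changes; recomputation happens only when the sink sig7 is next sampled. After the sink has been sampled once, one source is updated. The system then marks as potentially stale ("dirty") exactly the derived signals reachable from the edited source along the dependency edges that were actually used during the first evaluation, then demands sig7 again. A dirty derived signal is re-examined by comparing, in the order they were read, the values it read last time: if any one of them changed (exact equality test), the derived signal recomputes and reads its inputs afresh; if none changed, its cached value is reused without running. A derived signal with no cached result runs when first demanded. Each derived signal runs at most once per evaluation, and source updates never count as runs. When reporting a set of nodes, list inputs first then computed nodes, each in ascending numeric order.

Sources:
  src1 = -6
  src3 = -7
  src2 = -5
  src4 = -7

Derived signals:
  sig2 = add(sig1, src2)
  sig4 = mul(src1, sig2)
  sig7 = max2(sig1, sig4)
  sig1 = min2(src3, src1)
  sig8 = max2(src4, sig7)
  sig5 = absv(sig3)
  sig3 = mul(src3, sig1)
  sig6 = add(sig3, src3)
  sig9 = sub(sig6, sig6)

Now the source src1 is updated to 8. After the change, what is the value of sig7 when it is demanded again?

First evaluation (everything demanded from the output):
  sig1 = min2(-7, -6) = -7
  sig2 = add(-7, -5) = -12
  sig4 = mul(-6, -12) = 72
  sig7 = max2(-7, 72) = 72

Propagation after the edit:
  sig1: runs — src1 -6->8; result -7 (same value as before).
  sig2: checked — values it read are unchanged (sig1 unchanged, src2 unchanged); reused cached -12 without running.
  sig4: runs — src1 -6->8; result -96.
  sig7: runs — sig4 72->-96; result -7.

Key observation: the cutoff stops propagation at sig2 — its inputs' values are unchanged, so it reuses its cache.

New value of sig7: -7.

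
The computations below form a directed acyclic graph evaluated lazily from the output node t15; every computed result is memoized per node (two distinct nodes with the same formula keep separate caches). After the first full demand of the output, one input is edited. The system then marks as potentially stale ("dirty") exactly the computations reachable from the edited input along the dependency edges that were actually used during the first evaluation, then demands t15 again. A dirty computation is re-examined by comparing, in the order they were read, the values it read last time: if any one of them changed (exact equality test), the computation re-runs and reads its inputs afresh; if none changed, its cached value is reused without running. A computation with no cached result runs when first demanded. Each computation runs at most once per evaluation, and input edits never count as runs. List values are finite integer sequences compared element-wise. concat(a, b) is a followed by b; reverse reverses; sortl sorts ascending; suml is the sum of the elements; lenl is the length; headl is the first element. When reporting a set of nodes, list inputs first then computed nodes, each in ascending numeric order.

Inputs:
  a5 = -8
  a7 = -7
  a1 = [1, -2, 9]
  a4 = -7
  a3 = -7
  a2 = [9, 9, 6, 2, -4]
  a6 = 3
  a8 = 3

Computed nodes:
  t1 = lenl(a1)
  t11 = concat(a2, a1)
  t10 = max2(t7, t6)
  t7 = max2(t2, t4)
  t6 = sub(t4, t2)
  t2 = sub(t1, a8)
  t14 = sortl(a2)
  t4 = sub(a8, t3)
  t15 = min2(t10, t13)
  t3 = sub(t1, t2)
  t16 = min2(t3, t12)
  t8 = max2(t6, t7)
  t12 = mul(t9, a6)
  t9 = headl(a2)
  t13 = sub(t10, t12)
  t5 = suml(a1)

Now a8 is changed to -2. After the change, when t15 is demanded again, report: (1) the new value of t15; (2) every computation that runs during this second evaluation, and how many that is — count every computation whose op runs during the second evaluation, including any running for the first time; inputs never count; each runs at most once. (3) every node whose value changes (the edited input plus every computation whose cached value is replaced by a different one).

First demand of the output computes:
  t1 = lenl([1, -2, 9]) = 3
  t2 = sub(3, 3) = 0
  t3 = sub(3, 0) = 3
  t4 = sub(3, 3) = 0
  t6 = sub(0, 0) = 0
  t7 = max2(0, 0) = 0
  t9 = headl([9, 9, 6, 2, -4]) = 9
  t10 = max2(0, 0) = 0
  t12 = mul(9, 3) = 27
  t13 = sub(0, 27) = -27
  t15 = min2(0, -27) = -27

After the edit, cleaning proceeds:
  t2: a read changed (a8 3->-2) — executes, giving 5.
  t3: a read changed (t2 0->5) — executes, giving -2.
  t4: a read changed (a8 3->-2; t3 3->-2) — executes, giving 0 — identical to its old value.
  t6: a read changed (t2 0->5) — executes, giving -5.
  t7: a read changed (t2 0->5) — executes, giving 5.
  t10: a read changed (t7 0->5; t6 0->-5) — executes, giving 5.
  t13: a read changed (t10 0->5) — executes, giving -22.
  t15: a read changed (t10 0->5; t13 -27->-22) — executes, giving -22.

Demanding t15 again yields -22.
8 computations run: t2, t3, t4, t6, t7, t10, t13, t15.
The nodes whose values change: a8, t2, t3, t6, t7, t10, t13, t15.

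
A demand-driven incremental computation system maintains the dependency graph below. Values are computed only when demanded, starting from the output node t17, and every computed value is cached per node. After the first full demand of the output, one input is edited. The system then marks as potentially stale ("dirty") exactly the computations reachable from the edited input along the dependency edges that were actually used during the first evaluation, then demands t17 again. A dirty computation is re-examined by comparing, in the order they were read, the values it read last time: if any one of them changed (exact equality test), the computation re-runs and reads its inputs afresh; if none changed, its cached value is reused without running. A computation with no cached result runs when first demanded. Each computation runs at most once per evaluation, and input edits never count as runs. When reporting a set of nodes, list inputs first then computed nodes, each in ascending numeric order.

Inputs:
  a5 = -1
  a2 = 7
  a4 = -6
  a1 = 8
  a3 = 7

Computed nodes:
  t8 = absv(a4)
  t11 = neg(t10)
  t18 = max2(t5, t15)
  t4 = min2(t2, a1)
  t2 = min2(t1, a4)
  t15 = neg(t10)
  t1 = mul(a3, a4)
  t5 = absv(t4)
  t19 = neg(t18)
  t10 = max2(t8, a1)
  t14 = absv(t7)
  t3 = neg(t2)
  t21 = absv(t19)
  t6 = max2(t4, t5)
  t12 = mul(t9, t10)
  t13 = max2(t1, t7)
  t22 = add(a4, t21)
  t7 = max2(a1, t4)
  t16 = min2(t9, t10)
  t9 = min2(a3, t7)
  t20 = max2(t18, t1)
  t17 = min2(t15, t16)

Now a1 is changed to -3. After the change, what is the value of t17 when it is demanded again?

New value of t17: -6.

First evaluation (everything demanded from the output):
  t1 = mul(7, -6) = -42
  t2 = min2(-42, -6) = -42
  t4 = min2(-42, 8) = -42
  t7 = max2(8, -42) = 8
  t8 = absv(-6) = 6
  t9 = min2(7, 8) = 7
  t10 = max2(6, 8) = 8
  t15 = neg(8) = -8
  t16 = min2(7, 8) = 7
  t17 = min2(-8, 7) = -8

Propagation after the edit:
  t4: runs — a1 8->-3; result -42 (same value as before).
  t7: runs — a1 8->-3; result -3.
  t9: runs — t7 8->-3; result -3.
  t10: runs — a1 8->-3; result 6.
  t15: runs — t10 8->6; result -6.
  t16: runs — t9 7->-3; t10 8->6; result -3.
  t17: runs — t15 -8->-6; t16 7->-3; result -6.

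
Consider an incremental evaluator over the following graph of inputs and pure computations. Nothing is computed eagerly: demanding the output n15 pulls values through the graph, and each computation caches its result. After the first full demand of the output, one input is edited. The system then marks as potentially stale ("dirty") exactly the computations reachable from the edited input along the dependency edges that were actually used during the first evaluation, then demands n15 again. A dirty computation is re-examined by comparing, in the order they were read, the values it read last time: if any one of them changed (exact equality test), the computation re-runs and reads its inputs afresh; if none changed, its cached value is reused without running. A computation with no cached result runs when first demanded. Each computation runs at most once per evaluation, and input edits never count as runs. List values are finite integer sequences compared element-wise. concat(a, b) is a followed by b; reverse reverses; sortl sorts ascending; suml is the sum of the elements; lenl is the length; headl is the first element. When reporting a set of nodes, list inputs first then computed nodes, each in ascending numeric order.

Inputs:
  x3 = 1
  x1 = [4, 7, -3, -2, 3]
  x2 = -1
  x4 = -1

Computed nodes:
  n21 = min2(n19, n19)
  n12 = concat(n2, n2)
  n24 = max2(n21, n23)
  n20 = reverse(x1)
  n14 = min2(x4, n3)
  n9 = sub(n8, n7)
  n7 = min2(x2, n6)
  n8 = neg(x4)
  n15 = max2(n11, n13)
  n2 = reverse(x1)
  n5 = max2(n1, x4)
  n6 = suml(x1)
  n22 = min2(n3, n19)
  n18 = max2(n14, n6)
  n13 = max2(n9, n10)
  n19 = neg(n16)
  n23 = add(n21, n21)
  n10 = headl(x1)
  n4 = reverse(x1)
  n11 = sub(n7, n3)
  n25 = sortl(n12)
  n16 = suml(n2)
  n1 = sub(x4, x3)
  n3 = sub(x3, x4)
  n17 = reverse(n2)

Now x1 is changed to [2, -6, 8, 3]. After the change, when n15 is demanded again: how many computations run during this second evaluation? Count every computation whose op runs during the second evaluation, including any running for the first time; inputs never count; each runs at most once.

Run set: n6, n7, n10, n13, n15 (5 run).
The important point: at n9 every value read last time is unchanged, so the dirty flag clears without a run.

Initial pass — values computed on the first demand:
  n3 = sub(1, -1) = 2
  n6 = suml([4, 7, -3, -2, 3]) = 9
  n7 = min2(-1, 9) = -1
  n8 = neg(-1) = 1
  n9 = sub(1, -1) = 2
  n10 = headl([4, 7, -3, -2, 3]) = 4
  n11 = sub(-1, 2) = -3
  n13 = max2(2, 4) = 4
  n15 = max2(-3, 4) = 4

Second demand — change propagation:
  n6: re-runs because x1 [4, 7, -3, -2, 3]->[2, -6, 8, 3]; new result 7.
  n7: re-runs because n6 9->7; new result -1 (unchanged).
  n9: re-examined; everything it read last time is the same (n8 unchanged, n7 unchanged) — cache 2 kept, no run.
  n10: re-runs because x1 [4, 7, -3, -2, 3]->[2, -6, 8, 3]; new result 2.
  n11: re-examined; everything it read last time is the same (n7 unchanged, n3 unchanged) — cache -3 kept, no run.
  n13: re-runs because n10 4->2; new result 2.
  n15: re-runs because n13 4->2; new result 2.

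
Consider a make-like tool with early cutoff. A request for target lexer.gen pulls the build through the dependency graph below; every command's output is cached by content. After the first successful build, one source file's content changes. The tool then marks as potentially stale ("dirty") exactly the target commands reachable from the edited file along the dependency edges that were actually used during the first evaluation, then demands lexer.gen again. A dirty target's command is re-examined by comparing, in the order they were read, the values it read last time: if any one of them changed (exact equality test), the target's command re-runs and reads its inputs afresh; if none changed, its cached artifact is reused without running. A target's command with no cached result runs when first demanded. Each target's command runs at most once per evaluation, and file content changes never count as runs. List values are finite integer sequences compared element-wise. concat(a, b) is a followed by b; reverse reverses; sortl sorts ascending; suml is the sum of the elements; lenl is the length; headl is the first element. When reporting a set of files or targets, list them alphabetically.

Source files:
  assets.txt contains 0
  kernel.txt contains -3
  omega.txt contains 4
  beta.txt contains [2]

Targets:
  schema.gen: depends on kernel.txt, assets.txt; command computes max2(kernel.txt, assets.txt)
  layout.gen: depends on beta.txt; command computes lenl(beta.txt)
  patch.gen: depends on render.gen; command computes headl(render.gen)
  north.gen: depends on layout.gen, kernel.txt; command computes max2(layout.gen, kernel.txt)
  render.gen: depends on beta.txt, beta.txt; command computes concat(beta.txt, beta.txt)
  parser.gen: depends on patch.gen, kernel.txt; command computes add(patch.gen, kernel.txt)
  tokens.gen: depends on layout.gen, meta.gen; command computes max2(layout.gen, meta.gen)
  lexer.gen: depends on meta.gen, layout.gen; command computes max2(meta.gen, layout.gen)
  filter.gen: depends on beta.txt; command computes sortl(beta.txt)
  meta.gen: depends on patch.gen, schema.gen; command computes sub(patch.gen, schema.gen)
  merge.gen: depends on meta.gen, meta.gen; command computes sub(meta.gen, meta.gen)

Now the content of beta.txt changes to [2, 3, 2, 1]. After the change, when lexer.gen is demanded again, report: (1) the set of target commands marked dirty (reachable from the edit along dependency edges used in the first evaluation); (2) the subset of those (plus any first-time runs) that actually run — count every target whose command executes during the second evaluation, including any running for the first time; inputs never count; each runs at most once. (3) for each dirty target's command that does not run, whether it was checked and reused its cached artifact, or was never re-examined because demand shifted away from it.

First demand of the output computes:
  layout.gen = lenl([2]) = 1
  render.gen = concat([2], [2]) = [2, 2]
  patch.gen = headl([2, 2]) = 2
  schema.gen = max2(-3, 0) = 0
  meta.gen = sub(2, 0) = 2
  lexer.gen = max2(2, 1) = 2

After the edit, cleaning proceeds:
  layout.gen: a read changed (beta.txt [2]->[2, 3, 2, 1]) — executes, giving 4.
  render.gen: a read changed (beta.txt [2]->[2, 3, 2, 1]; beta.txt [2]->[2, 3, 2, 1]) — executes, giving [2, 3, 2, 1, 2, 3, 2, 1].
  patch.gen: a read changed (render.gen [2, 2]->[2, 3, 2, 1, 2, 3, 2, 1]) — executes, giving 2 — identical to its old value.
  meta.gen: dirty, but its reads are unchanged (patch.gen unchanged, schema.gen unchanged); cached 2 stands.
  lexer.gen: a read changed (layout.gen 1->4) — executes, giving 4.

Note where the cutoff bites: meta.gen is checked, finds nothing changed, and keeps its cache.

The edit dirties: layout.gen, lexer.gen, meta.gen, patch.gen, render.gen.
4 target commands run: layout.gen, lexer.gen, patch.gen, render.gen.
Cache hits after checking: meta.gen.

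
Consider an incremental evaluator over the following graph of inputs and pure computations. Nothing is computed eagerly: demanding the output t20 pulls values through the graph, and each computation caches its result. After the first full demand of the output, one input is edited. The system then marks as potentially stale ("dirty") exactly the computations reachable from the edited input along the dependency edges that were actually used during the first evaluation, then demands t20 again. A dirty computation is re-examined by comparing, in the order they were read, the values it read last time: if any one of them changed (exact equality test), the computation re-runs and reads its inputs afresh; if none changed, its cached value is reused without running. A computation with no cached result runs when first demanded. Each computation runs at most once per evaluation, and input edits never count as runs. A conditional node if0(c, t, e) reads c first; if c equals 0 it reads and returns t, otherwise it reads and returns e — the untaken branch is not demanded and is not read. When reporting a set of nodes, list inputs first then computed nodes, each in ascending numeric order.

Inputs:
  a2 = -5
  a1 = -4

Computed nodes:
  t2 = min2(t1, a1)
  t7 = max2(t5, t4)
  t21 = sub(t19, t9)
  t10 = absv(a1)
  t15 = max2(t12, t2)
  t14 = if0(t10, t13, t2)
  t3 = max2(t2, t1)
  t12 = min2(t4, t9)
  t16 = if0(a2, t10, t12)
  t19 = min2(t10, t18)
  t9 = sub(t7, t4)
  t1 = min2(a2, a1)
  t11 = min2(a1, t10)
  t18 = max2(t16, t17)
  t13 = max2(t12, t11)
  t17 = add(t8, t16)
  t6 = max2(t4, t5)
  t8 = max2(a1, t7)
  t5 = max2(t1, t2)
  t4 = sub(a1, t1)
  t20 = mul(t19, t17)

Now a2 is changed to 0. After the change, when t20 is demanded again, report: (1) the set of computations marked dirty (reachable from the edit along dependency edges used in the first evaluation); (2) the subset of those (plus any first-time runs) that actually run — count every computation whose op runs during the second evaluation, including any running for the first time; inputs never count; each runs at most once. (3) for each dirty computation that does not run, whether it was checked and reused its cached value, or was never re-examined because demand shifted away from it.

Dirty set: t1, t2, t4, t5, t7, t8, t9, t12, t16, t17, t18, t19, t20.
Run set: t1, t2, t4, t5, t7, t8, t16, t17, t18, t19, t20 (11 run).
Left stale — demand moved off them: t9, t12.
The important point: the flipped condition redirects demand; t9, t12 are left stale, never re-checked.

Initial pass — values computed on the first demand:
  t1 = min2(-5, -4) = -5
  t2 = min2(-5, -4) = -5
  t4 = sub(-4, -5) = 1
  t5 = max2(-5, -5) = -5
  t7 = max2(-5, 1) = 1
  t8 = max2(-4, 1) = 1
  t9 = sub(1, 1) = 0
  t10 = absv(-4) = 4
  t12 = min2(1, 0) = 0
  t16 = if0(a2=-5 -> else branch t12) = 0
  t17 = add(1, 0) = 1
  t18 = max2(0, 1) = 1
  t19 = min2(4, 1) = 1
  t20 = mul(1, 1) = 1

Second demand — change propagation:
  t1: re-runs because a2 -5->0; new result -4.
  t2: re-runs because t1 -5->-4; new result -4.
  t4: re-runs because t1 -5->-4; new result 0.
  t5: re-runs because t1 -5->-4; t2 -5->-4; new result -4.
  t7: re-runs because t5 -5->-4; t4 1->0; new result 0.
  t8: re-runs because t7 1->0; new result 0.
  t9: dirty yet unreached — the second evaluation never asks for it.
  t12: dirty yet unreached — the second evaluation never asks for it.
  t16: re-runs because a2 -5->0; new result 4.
  t17: re-runs because t8 1->0; t16 0->4; new result 4.
  t18: re-runs because t16 0->4; t17 1->4; new result 4.
  t19: re-runs because t18 1->4; new result 4.
  t20: re-runs because t19 1->4; t17 1->4; new result 16.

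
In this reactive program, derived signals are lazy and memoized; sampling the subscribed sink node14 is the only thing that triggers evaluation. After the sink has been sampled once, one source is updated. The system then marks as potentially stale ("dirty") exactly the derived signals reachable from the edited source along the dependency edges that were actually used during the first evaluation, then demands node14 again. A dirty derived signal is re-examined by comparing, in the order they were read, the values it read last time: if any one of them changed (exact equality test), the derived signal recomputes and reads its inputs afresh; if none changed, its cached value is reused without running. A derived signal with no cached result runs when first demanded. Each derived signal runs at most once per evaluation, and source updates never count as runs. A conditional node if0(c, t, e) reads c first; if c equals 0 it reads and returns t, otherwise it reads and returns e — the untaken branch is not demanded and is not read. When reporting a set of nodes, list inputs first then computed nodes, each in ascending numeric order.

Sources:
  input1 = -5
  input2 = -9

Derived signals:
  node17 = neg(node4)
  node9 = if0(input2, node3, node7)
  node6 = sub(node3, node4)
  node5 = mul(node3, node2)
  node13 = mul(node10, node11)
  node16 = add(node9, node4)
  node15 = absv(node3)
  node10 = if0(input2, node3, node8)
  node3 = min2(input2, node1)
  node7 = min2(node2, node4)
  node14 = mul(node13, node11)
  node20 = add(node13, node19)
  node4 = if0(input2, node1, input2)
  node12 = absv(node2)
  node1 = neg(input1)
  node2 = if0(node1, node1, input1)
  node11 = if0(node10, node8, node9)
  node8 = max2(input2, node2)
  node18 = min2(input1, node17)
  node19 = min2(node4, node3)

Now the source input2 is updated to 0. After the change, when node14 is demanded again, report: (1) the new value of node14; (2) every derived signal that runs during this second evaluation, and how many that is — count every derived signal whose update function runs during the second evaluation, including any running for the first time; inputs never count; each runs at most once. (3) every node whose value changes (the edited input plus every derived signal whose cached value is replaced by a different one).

First demand of the output computes:
  node1 = neg(-5) = 5
  node2 = if0(node1=5 -> else branch input1) = -5
  node4 = if0(input2=-9 -> else branch input2) = -9
  node7 = min2(-5, -9) = -9
  node8 = max2(-9, -5) = -5
  node9 = if0(input2=-9 -> else branch node7) = -9
  node10 = if0(input2=-9 -> else branch node8) = -5
  node11 = if0(node10=-5 -> else branch node9) = -9
  node13 = mul(-5, -9) = 45
  node14 = mul(45, -9) = -405

After the edit, cleaning proceeds:
  node3: had never run; runs now, result 0.
  node4: stays stale; no demand reaches it after the flip.
  node7: stays stale; no demand reaches it after the flip.
  node8: a read changed (input2 -9->0) — executes, giving 0.
  node9: stays stale; no demand reaches it after the flip.
  node10: a read changed (input2 -9->0; node8 -5->0) — executes, giving 0.
  node11: a read changed (node10 -5->0) — executes, giving 0.
  node13: a read changed (node10 -5->0; node11 -9->0) — executes, giving 0.
  node14: a read changed (node13 45->0; node11 -9->0) — executes, giving 0.

Note the branch switch — demand abandons node4, node7, node9, which are never re-examined.

Demanding node14 again yields 0.
6 derived signals run: node3, node8, node10, node11, node13, node14.
The nodes whose values change: input2, node8, node10, node11, node13, node14.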